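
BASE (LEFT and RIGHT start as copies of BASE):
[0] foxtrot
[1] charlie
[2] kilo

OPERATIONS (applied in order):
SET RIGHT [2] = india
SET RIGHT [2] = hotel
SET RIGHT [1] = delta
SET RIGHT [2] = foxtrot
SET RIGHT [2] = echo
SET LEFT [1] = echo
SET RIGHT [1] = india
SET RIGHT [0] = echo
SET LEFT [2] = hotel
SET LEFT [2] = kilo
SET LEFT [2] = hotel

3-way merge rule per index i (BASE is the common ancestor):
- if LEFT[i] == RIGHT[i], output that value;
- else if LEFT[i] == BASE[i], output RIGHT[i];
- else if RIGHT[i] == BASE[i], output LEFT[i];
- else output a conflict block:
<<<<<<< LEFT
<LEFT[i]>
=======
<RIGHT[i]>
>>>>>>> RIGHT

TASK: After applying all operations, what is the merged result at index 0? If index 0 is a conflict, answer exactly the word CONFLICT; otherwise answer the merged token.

Answer: echo

Derivation:
Final LEFT:  [foxtrot, echo, hotel]
Final RIGHT: [echo, india, echo]
i=0: L=foxtrot=BASE, R=echo -> take RIGHT -> echo
i=1: BASE=charlie L=echo R=india all differ -> CONFLICT
i=2: BASE=kilo L=hotel R=echo all differ -> CONFLICT
Index 0 -> echo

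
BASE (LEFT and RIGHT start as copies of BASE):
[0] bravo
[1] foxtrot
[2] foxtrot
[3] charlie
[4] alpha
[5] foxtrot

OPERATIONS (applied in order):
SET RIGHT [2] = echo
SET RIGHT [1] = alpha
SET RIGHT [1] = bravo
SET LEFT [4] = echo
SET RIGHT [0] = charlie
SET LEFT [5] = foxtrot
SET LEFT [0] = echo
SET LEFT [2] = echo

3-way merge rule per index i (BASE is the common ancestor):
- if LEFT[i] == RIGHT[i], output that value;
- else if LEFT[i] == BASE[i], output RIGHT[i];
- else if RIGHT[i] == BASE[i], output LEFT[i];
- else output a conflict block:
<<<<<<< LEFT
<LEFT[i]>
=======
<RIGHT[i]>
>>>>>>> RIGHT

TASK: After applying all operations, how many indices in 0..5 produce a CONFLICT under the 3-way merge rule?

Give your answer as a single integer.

Answer: 1

Derivation:
Final LEFT:  [echo, foxtrot, echo, charlie, echo, foxtrot]
Final RIGHT: [charlie, bravo, echo, charlie, alpha, foxtrot]
i=0: BASE=bravo L=echo R=charlie all differ -> CONFLICT
i=1: L=foxtrot=BASE, R=bravo -> take RIGHT -> bravo
i=2: L=echo R=echo -> agree -> echo
i=3: L=charlie R=charlie -> agree -> charlie
i=4: L=echo, R=alpha=BASE -> take LEFT -> echo
i=5: L=foxtrot R=foxtrot -> agree -> foxtrot
Conflict count: 1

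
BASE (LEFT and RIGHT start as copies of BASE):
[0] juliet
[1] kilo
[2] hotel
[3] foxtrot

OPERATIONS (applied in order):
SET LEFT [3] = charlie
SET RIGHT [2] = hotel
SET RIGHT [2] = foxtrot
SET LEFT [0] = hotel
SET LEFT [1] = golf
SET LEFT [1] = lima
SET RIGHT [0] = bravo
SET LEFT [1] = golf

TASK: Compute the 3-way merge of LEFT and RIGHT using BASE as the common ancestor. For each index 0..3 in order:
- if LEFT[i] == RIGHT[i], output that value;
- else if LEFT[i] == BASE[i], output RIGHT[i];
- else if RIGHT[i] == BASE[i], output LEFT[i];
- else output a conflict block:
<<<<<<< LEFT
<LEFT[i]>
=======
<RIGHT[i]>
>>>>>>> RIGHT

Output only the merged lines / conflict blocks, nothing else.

Final LEFT:  [hotel, golf, hotel, charlie]
Final RIGHT: [bravo, kilo, foxtrot, foxtrot]
i=0: BASE=juliet L=hotel R=bravo all differ -> CONFLICT
i=1: L=golf, R=kilo=BASE -> take LEFT -> golf
i=2: L=hotel=BASE, R=foxtrot -> take RIGHT -> foxtrot
i=3: L=charlie, R=foxtrot=BASE -> take LEFT -> charlie

Answer: <<<<<<< LEFT
hotel
=======
bravo
>>>>>>> RIGHT
golf
foxtrot
charlie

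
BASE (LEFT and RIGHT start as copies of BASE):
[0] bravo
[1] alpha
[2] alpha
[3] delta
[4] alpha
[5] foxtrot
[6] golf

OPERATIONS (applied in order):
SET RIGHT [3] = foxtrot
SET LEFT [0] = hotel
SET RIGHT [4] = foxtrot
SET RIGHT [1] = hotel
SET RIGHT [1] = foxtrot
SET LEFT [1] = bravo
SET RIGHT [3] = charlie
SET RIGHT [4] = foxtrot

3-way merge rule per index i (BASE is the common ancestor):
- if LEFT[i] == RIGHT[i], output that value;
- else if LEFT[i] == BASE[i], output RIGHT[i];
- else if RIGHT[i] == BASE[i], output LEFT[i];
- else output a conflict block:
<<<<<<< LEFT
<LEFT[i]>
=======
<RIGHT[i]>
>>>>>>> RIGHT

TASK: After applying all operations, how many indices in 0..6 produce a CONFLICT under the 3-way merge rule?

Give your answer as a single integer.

Final LEFT:  [hotel, bravo, alpha, delta, alpha, foxtrot, golf]
Final RIGHT: [bravo, foxtrot, alpha, charlie, foxtrot, foxtrot, golf]
i=0: L=hotel, R=bravo=BASE -> take LEFT -> hotel
i=1: BASE=alpha L=bravo R=foxtrot all differ -> CONFLICT
i=2: L=alpha R=alpha -> agree -> alpha
i=3: L=delta=BASE, R=charlie -> take RIGHT -> charlie
i=4: L=alpha=BASE, R=foxtrot -> take RIGHT -> foxtrot
i=5: L=foxtrot R=foxtrot -> agree -> foxtrot
i=6: L=golf R=golf -> agree -> golf
Conflict count: 1

Answer: 1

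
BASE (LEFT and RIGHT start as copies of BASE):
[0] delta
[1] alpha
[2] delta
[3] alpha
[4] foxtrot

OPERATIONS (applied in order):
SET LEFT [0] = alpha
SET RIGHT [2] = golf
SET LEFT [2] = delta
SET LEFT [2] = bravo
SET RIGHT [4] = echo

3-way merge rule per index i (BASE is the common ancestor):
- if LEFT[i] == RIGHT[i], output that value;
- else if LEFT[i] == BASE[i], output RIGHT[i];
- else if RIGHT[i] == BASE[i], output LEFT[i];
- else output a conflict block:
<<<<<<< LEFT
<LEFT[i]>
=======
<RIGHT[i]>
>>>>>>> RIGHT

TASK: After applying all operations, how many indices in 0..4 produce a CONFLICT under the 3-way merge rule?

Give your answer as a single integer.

Answer: 1

Derivation:
Final LEFT:  [alpha, alpha, bravo, alpha, foxtrot]
Final RIGHT: [delta, alpha, golf, alpha, echo]
i=0: L=alpha, R=delta=BASE -> take LEFT -> alpha
i=1: L=alpha R=alpha -> agree -> alpha
i=2: BASE=delta L=bravo R=golf all differ -> CONFLICT
i=3: L=alpha R=alpha -> agree -> alpha
i=4: L=foxtrot=BASE, R=echo -> take RIGHT -> echo
Conflict count: 1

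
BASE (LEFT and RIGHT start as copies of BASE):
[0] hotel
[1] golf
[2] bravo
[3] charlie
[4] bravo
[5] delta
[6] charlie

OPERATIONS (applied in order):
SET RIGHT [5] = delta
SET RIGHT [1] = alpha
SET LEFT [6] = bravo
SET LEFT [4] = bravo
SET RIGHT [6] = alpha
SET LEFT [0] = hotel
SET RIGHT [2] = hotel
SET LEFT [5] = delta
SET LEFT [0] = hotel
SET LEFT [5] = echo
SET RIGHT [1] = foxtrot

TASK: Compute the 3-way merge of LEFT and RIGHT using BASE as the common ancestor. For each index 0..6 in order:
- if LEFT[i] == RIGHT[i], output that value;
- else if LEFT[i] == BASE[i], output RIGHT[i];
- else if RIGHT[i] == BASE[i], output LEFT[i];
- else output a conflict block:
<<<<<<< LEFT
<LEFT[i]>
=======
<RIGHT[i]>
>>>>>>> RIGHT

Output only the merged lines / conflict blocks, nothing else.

Answer: hotel
foxtrot
hotel
charlie
bravo
echo
<<<<<<< LEFT
bravo
=======
alpha
>>>>>>> RIGHT

Derivation:
Final LEFT:  [hotel, golf, bravo, charlie, bravo, echo, bravo]
Final RIGHT: [hotel, foxtrot, hotel, charlie, bravo, delta, alpha]
i=0: L=hotel R=hotel -> agree -> hotel
i=1: L=golf=BASE, R=foxtrot -> take RIGHT -> foxtrot
i=2: L=bravo=BASE, R=hotel -> take RIGHT -> hotel
i=3: L=charlie R=charlie -> agree -> charlie
i=4: L=bravo R=bravo -> agree -> bravo
i=5: L=echo, R=delta=BASE -> take LEFT -> echo
i=6: BASE=charlie L=bravo R=alpha all differ -> CONFLICT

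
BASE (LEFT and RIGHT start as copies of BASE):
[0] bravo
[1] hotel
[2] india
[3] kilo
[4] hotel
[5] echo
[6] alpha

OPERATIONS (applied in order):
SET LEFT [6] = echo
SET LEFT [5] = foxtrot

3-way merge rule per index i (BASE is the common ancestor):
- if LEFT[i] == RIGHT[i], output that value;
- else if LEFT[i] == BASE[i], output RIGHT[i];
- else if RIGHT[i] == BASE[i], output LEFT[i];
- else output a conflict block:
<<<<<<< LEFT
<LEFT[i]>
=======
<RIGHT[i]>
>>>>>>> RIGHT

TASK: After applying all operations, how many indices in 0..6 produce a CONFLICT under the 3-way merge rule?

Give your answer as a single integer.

Final LEFT:  [bravo, hotel, india, kilo, hotel, foxtrot, echo]
Final RIGHT: [bravo, hotel, india, kilo, hotel, echo, alpha]
i=0: L=bravo R=bravo -> agree -> bravo
i=1: L=hotel R=hotel -> agree -> hotel
i=2: L=india R=india -> agree -> india
i=3: L=kilo R=kilo -> agree -> kilo
i=4: L=hotel R=hotel -> agree -> hotel
i=5: L=foxtrot, R=echo=BASE -> take LEFT -> foxtrot
i=6: L=echo, R=alpha=BASE -> take LEFT -> echo
Conflict count: 0

Answer: 0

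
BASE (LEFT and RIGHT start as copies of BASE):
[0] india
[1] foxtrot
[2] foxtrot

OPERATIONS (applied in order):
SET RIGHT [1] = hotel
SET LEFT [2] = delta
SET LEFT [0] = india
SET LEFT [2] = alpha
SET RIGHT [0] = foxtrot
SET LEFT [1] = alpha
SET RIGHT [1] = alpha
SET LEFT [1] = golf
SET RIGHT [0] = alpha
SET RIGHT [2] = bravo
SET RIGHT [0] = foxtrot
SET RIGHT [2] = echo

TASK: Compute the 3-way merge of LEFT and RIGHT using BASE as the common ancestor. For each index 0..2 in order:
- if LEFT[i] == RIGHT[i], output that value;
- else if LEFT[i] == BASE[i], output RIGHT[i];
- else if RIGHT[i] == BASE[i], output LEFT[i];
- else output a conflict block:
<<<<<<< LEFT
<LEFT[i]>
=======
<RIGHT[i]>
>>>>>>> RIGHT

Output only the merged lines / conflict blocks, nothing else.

Final LEFT:  [india, golf, alpha]
Final RIGHT: [foxtrot, alpha, echo]
i=0: L=india=BASE, R=foxtrot -> take RIGHT -> foxtrot
i=1: BASE=foxtrot L=golf R=alpha all differ -> CONFLICT
i=2: BASE=foxtrot L=alpha R=echo all differ -> CONFLICT

Answer: foxtrot
<<<<<<< LEFT
golf
=======
alpha
>>>>>>> RIGHT
<<<<<<< LEFT
alpha
=======
echo
>>>>>>> RIGHT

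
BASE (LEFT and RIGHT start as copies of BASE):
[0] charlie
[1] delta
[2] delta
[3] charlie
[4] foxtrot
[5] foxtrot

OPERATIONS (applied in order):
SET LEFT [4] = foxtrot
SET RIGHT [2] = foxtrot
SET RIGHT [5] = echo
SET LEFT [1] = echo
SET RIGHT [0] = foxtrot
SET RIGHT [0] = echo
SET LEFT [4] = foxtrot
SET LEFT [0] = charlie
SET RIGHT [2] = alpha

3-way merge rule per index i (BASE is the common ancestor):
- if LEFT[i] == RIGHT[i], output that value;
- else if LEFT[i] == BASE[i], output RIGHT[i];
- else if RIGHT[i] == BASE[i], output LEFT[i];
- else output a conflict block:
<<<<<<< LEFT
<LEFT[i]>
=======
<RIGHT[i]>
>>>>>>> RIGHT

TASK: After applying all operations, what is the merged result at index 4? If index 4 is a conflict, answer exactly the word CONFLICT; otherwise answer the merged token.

Final LEFT:  [charlie, echo, delta, charlie, foxtrot, foxtrot]
Final RIGHT: [echo, delta, alpha, charlie, foxtrot, echo]
i=0: L=charlie=BASE, R=echo -> take RIGHT -> echo
i=1: L=echo, R=delta=BASE -> take LEFT -> echo
i=2: L=delta=BASE, R=alpha -> take RIGHT -> alpha
i=3: L=charlie R=charlie -> agree -> charlie
i=4: L=foxtrot R=foxtrot -> agree -> foxtrot
i=5: L=foxtrot=BASE, R=echo -> take RIGHT -> echo
Index 4 -> foxtrot

Answer: foxtrot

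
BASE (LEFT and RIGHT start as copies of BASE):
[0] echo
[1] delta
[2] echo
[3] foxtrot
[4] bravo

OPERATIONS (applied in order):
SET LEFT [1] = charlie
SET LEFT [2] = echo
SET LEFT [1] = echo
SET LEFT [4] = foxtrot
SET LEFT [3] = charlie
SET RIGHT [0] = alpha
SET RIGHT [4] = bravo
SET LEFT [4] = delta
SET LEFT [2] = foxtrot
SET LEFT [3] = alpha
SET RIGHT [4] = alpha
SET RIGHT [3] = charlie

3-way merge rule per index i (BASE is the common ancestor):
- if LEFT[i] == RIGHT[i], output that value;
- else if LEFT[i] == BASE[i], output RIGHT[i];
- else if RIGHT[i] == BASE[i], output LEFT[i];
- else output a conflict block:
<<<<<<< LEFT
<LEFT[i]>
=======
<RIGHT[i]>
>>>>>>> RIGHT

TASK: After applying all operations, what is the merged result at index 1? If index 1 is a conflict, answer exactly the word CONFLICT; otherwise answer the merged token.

Final LEFT:  [echo, echo, foxtrot, alpha, delta]
Final RIGHT: [alpha, delta, echo, charlie, alpha]
i=0: L=echo=BASE, R=alpha -> take RIGHT -> alpha
i=1: L=echo, R=delta=BASE -> take LEFT -> echo
i=2: L=foxtrot, R=echo=BASE -> take LEFT -> foxtrot
i=3: BASE=foxtrot L=alpha R=charlie all differ -> CONFLICT
i=4: BASE=bravo L=delta R=alpha all differ -> CONFLICT
Index 1 -> echo

Answer: echo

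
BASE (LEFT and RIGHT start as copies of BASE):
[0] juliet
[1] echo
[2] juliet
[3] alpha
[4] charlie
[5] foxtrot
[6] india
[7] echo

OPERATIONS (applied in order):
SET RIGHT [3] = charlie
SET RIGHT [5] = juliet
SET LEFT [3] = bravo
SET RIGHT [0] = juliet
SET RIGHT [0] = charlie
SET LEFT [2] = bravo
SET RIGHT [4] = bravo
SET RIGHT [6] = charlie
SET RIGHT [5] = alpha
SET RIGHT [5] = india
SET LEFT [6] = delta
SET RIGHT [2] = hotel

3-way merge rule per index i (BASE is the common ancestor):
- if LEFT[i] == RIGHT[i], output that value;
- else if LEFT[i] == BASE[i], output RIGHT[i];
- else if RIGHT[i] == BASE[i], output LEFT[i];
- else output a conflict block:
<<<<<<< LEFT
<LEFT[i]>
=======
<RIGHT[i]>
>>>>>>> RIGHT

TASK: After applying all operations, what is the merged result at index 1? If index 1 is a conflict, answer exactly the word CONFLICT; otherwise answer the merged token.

Answer: echo

Derivation:
Final LEFT:  [juliet, echo, bravo, bravo, charlie, foxtrot, delta, echo]
Final RIGHT: [charlie, echo, hotel, charlie, bravo, india, charlie, echo]
i=0: L=juliet=BASE, R=charlie -> take RIGHT -> charlie
i=1: L=echo R=echo -> agree -> echo
i=2: BASE=juliet L=bravo R=hotel all differ -> CONFLICT
i=3: BASE=alpha L=bravo R=charlie all differ -> CONFLICT
i=4: L=charlie=BASE, R=bravo -> take RIGHT -> bravo
i=5: L=foxtrot=BASE, R=india -> take RIGHT -> india
i=6: BASE=india L=delta R=charlie all differ -> CONFLICT
i=7: L=echo R=echo -> agree -> echo
Index 1 -> echo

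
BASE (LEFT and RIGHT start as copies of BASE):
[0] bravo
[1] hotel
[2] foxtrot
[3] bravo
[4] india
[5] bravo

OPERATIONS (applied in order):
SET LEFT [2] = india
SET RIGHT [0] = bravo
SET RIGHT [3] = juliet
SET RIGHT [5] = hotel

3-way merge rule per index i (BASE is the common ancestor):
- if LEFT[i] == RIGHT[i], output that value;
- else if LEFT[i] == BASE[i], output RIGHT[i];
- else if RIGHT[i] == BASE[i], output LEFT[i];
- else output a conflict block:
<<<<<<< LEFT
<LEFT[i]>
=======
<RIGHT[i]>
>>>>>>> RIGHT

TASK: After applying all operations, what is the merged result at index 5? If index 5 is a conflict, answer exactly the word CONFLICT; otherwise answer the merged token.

Final LEFT:  [bravo, hotel, india, bravo, india, bravo]
Final RIGHT: [bravo, hotel, foxtrot, juliet, india, hotel]
i=0: L=bravo R=bravo -> agree -> bravo
i=1: L=hotel R=hotel -> agree -> hotel
i=2: L=india, R=foxtrot=BASE -> take LEFT -> india
i=3: L=bravo=BASE, R=juliet -> take RIGHT -> juliet
i=4: L=india R=india -> agree -> india
i=5: L=bravo=BASE, R=hotel -> take RIGHT -> hotel
Index 5 -> hotel

Answer: hotel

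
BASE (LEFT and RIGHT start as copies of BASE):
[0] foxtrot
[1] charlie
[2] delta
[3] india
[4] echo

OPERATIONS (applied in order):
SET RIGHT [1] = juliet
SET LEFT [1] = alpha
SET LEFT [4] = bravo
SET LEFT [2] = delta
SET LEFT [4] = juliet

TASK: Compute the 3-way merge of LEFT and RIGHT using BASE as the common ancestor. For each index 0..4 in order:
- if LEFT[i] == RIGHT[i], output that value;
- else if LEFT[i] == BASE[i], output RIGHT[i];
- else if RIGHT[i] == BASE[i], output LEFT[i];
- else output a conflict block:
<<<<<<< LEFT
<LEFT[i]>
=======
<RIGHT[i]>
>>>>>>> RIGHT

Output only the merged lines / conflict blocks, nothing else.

Final LEFT:  [foxtrot, alpha, delta, india, juliet]
Final RIGHT: [foxtrot, juliet, delta, india, echo]
i=0: L=foxtrot R=foxtrot -> agree -> foxtrot
i=1: BASE=charlie L=alpha R=juliet all differ -> CONFLICT
i=2: L=delta R=delta -> agree -> delta
i=3: L=india R=india -> agree -> india
i=4: L=juliet, R=echo=BASE -> take LEFT -> juliet

Answer: foxtrot
<<<<<<< LEFT
alpha
=======
juliet
>>>>>>> RIGHT
delta
india
juliet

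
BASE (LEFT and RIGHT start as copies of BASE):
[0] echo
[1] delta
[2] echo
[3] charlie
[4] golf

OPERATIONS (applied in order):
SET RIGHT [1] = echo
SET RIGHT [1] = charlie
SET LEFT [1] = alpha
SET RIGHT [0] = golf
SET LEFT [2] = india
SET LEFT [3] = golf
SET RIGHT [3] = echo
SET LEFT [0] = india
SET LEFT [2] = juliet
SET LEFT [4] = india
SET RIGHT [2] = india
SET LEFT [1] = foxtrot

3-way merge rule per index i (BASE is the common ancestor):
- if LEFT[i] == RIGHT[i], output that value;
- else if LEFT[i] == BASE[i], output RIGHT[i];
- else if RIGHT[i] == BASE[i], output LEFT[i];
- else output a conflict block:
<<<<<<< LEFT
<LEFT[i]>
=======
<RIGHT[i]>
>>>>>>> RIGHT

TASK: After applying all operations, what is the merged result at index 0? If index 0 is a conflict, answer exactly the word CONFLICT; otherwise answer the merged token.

Answer: CONFLICT

Derivation:
Final LEFT:  [india, foxtrot, juliet, golf, india]
Final RIGHT: [golf, charlie, india, echo, golf]
i=0: BASE=echo L=india R=golf all differ -> CONFLICT
i=1: BASE=delta L=foxtrot R=charlie all differ -> CONFLICT
i=2: BASE=echo L=juliet R=india all differ -> CONFLICT
i=3: BASE=charlie L=golf R=echo all differ -> CONFLICT
i=4: L=india, R=golf=BASE -> take LEFT -> india
Index 0 -> CONFLICT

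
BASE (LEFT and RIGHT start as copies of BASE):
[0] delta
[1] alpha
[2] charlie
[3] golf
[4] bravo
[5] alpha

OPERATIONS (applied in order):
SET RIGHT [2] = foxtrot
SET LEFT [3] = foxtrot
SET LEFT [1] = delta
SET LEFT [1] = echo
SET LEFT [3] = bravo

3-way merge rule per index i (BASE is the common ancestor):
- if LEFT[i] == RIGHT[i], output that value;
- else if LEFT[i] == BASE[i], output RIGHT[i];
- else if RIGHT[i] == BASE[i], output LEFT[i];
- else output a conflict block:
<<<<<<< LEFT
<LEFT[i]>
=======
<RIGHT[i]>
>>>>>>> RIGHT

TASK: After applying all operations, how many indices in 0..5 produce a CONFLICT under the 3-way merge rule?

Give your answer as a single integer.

Final LEFT:  [delta, echo, charlie, bravo, bravo, alpha]
Final RIGHT: [delta, alpha, foxtrot, golf, bravo, alpha]
i=0: L=delta R=delta -> agree -> delta
i=1: L=echo, R=alpha=BASE -> take LEFT -> echo
i=2: L=charlie=BASE, R=foxtrot -> take RIGHT -> foxtrot
i=3: L=bravo, R=golf=BASE -> take LEFT -> bravo
i=4: L=bravo R=bravo -> agree -> bravo
i=5: L=alpha R=alpha -> agree -> alpha
Conflict count: 0

Answer: 0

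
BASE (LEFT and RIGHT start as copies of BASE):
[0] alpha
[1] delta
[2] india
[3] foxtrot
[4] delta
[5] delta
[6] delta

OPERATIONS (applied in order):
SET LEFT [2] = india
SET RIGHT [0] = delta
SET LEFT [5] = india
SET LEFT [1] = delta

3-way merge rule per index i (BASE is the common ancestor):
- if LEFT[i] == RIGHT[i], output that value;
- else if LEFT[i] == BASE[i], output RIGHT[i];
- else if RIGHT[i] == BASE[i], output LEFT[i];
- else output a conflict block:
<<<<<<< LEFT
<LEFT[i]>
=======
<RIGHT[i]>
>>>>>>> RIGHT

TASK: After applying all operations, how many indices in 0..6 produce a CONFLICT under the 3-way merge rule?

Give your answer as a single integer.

Answer: 0

Derivation:
Final LEFT:  [alpha, delta, india, foxtrot, delta, india, delta]
Final RIGHT: [delta, delta, india, foxtrot, delta, delta, delta]
i=0: L=alpha=BASE, R=delta -> take RIGHT -> delta
i=1: L=delta R=delta -> agree -> delta
i=2: L=india R=india -> agree -> india
i=3: L=foxtrot R=foxtrot -> agree -> foxtrot
i=4: L=delta R=delta -> agree -> delta
i=5: L=india, R=delta=BASE -> take LEFT -> india
i=6: L=delta R=delta -> agree -> delta
Conflict count: 0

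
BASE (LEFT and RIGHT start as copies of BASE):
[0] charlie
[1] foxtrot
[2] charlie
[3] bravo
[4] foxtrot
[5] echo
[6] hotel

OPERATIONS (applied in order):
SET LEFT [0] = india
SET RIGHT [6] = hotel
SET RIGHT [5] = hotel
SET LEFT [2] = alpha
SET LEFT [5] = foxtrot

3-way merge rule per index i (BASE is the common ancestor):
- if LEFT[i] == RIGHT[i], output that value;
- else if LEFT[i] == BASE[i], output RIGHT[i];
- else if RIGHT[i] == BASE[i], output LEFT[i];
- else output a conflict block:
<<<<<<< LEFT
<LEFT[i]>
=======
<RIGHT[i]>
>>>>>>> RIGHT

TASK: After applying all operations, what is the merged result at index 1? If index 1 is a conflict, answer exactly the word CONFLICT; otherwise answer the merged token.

Final LEFT:  [india, foxtrot, alpha, bravo, foxtrot, foxtrot, hotel]
Final RIGHT: [charlie, foxtrot, charlie, bravo, foxtrot, hotel, hotel]
i=0: L=india, R=charlie=BASE -> take LEFT -> india
i=1: L=foxtrot R=foxtrot -> agree -> foxtrot
i=2: L=alpha, R=charlie=BASE -> take LEFT -> alpha
i=3: L=bravo R=bravo -> agree -> bravo
i=4: L=foxtrot R=foxtrot -> agree -> foxtrot
i=5: BASE=echo L=foxtrot R=hotel all differ -> CONFLICT
i=6: L=hotel R=hotel -> agree -> hotel
Index 1 -> foxtrot

Answer: foxtrot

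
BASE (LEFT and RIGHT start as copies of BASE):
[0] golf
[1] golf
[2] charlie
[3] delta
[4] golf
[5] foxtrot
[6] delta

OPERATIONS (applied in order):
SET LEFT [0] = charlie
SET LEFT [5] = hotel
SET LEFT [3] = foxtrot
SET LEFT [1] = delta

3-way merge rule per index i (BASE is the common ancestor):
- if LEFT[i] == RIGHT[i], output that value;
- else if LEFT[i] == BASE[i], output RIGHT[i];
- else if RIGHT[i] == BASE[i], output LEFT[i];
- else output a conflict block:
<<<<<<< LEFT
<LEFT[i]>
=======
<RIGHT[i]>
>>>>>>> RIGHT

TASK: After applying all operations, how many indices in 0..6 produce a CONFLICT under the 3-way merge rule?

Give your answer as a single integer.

Final LEFT:  [charlie, delta, charlie, foxtrot, golf, hotel, delta]
Final RIGHT: [golf, golf, charlie, delta, golf, foxtrot, delta]
i=0: L=charlie, R=golf=BASE -> take LEFT -> charlie
i=1: L=delta, R=golf=BASE -> take LEFT -> delta
i=2: L=charlie R=charlie -> agree -> charlie
i=3: L=foxtrot, R=delta=BASE -> take LEFT -> foxtrot
i=4: L=golf R=golf -> agree -> golf
i=5: L=hotel, R=foxtrot=BASE -> take LEFT -> hotel
i=6: L=delta R=delta -> agree -> delta
Conflict count: 0

Answer: 0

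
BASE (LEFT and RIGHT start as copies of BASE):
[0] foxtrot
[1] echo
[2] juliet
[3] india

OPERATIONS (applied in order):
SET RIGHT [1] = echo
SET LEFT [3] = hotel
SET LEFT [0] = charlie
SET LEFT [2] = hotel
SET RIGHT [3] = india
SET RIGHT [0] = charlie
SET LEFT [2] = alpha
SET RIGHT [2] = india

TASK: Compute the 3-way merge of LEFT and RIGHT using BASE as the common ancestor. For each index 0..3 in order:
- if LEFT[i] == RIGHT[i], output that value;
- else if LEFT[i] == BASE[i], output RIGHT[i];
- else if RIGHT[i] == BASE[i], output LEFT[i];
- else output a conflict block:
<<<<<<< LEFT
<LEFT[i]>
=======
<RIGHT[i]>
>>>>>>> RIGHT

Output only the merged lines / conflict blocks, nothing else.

Final LEFT:  [charlie, echo, alpha, hotel]
Final RIGHT: [charlie, echo, india, india]
i=0: L=charlie R=charlie -> agree -> charlie
i=1: L=echo R=echo -> agree -> echo
i=2: BASE=juliet L=alpha R=india all differ -> CONFLICT
i=3: L=hotel, R=india=BASE -> take LEFT -> hotel

Answer: charlie
echo
<<<<<<< LEFT
alpha
=======
india
>>>>>>> RIGHT
hotel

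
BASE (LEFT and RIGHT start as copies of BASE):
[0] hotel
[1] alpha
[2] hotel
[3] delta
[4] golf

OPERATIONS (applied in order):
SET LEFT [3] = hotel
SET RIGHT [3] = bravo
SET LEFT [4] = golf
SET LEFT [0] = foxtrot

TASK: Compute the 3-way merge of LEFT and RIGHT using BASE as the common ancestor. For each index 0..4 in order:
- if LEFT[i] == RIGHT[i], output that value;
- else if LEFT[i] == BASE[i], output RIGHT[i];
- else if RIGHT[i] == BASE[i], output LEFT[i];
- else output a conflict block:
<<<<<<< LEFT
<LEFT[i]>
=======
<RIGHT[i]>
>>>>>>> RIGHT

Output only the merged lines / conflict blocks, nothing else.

Final LEFT:  [foxtrot, alpha, hotel, hotel, golf]
Final RIGHT: [hotel, alpha, hotel, bravo, golf]
i=0: L=foxtrot, R=hotel=BASE -> take LEFT -> foxtrot
i=1: L=alpha R=alpha -> agree -> alpha
i=2: L=hotel R=hotel -> agree -> hotel
i=3: BASE=delta L=hotel R=bravo all differ -> CONFLICT
i=4: L=golf R=golf -> agree -> golf

Answer: foxtrot
alpha
hotel
<<<<<<< LEFT
hotel
=======
bravo
>>>>>>> RIGHT
golf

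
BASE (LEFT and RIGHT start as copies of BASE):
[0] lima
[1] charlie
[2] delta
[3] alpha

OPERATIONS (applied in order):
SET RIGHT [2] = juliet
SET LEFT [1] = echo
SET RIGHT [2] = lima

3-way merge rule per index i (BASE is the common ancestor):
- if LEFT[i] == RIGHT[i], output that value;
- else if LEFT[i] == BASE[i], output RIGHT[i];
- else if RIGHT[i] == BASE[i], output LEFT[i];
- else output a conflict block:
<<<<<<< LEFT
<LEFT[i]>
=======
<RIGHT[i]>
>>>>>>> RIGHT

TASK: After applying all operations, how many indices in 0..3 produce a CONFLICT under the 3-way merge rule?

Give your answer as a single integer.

Answer: 0

Derivation:
Final LEFT:  [lima, echo, delta, alpha]
Final RIGHT: [lima, charlie, lima, alpha]
i=0: L=lima R=lima -> agree -> lima
i=1: L=echo, R=charlie=BASE -> take LEFT -> echo
i=2: L=delta=BASE, R=lima -> take RIGHT -> lima
i=3: L=alpha R=alpha -> agree -> alpha
Conflict count: 0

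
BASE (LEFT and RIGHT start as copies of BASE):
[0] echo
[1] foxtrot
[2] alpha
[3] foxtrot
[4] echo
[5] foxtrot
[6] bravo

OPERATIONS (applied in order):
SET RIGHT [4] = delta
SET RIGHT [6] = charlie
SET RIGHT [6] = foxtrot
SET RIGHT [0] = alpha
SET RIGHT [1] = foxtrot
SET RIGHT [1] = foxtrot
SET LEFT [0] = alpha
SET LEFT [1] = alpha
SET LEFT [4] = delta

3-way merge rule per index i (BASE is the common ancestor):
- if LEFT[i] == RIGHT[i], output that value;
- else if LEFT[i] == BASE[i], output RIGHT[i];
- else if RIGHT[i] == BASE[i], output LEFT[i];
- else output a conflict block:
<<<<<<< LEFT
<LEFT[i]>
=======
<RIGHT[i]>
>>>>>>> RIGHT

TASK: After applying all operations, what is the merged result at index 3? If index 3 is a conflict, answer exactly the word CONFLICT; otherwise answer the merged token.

Answer: foxtrot

Derivation:
Final LEFT:  [alpha, alpha, alpha, foxtrot, delta, foxtrot, bravo]
Final RIGHT: [alpha, foxtrot, alpha, foxtrot, delta, foxtrot, foxtrot]
i=0: L=alpha R=alpha -> agree -> alpha
i=1: L=alpha, R=foxtrot=BASE -> take LEFT -> alpha
i=2: L=alpha R=alpha -> agree -> alpha
i=3: L=foxtrot R=foxtrot -> agree -> foxtrot
i=4: L=delta R=delta -> agree -> delta
i=5: L=foxtrot R=foxtrot -> agree -> foxtrot
i=6: L=bravo=BASE, R=foxtrot -> take RIGHT -> foxtrot
Index 3 -> foxtrot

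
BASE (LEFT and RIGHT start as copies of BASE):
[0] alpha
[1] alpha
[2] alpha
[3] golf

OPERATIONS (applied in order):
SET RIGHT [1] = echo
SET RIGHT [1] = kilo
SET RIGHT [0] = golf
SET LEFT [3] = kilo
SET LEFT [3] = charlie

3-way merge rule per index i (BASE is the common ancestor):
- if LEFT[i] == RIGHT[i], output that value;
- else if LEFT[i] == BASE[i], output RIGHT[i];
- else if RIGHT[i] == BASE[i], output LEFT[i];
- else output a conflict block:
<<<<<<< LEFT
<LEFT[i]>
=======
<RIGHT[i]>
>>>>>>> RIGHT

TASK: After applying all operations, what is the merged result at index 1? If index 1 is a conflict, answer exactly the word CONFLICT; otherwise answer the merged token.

Final LEFT:  [alpha, alpha, alpha, charlie]
Final RIGHT: [golf, kilo, alpha, golf]
i=0: L=alpha=BASE, R=golf -> take RIGHT -> golf
i=1: L=alpha=BASE, R=kilo -> take RIGHT -> kilo
i=2: L=alpha R=alpha -> agree -> alpha
i=3: L=charlie, R=golf=BASE -> take LEFT -> charlie
Index 1 -> kilo

Answer: kilo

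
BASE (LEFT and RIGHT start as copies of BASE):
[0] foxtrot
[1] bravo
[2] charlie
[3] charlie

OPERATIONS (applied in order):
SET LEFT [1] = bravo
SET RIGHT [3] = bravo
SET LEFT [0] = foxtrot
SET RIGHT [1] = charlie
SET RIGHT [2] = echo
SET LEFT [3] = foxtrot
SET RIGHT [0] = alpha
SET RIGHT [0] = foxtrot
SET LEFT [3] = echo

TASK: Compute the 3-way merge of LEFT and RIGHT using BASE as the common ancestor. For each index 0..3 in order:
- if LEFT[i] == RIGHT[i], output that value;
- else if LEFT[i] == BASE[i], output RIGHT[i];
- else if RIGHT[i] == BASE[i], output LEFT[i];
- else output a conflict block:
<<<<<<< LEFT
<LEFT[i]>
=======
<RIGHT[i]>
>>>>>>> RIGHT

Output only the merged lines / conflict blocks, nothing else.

Final LEFT:  [foxtrot, bravo, charlie, echo]
Final RIGHT: [foxtrot, charlie, echo, bravo]
i=0: L=foxtrot R=foxtrot -> agree -> foxtrot
i=1: L=bravo=BASE, R=charlie -> take RIGHT -> charlie
i=2: L=charlie=BASE, R=echo -> take RIGHT -> echo
i=3: BASE=charlie L=echo R=bravo all differ -> CONFLICT

Answer: foxtrot
charlie
echo
<<<<<<< LEFT
echo
=======
bravo
>>>>>>> RIGHT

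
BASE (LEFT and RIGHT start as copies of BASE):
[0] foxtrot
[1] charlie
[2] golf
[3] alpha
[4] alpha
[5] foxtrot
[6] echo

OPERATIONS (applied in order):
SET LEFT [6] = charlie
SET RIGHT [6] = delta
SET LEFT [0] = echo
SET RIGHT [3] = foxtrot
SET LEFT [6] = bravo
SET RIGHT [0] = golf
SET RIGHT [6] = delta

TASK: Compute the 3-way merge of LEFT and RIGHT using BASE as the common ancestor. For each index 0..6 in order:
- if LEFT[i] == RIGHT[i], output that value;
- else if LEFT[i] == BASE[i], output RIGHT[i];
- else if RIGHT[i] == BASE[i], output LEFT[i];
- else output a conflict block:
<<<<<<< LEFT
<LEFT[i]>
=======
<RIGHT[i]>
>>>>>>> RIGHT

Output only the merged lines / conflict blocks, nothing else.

Final LEFT:  [echo, charlie, golf, alpha, alpha, foxtrot, bravo]
Final RIGHT: [golf, charlie, golf, foxtrot, alpha, foxtrot, delta]
i=0: BASE=foxtrot L=echo R=golf all differ -> CONFLICT
i=1: L=charlie R=charlie -> agree -> charlie
i=2: L=golf R=golf -> agree -> golf
i=3: L=alpha=BASE, R=foxtrot -> take RIGHT -> foxtrot
i=4: L=alpha R=alpha -> agree -> alpha
i=5: L=foxtrot R=foxtrot -> agree -> foxtrot
i=6: BASE=echo L=bravo R=delta all differ -> CONFLICT

Answer: <<<<<<< LEFT
echo
=======
golf
>>>>>>> RIGHT
charlie
golf
foxtrot
alpha
foxtrot
<<<<<<< LEFT
bravo
=======
delta
>>>>>>> RIGHT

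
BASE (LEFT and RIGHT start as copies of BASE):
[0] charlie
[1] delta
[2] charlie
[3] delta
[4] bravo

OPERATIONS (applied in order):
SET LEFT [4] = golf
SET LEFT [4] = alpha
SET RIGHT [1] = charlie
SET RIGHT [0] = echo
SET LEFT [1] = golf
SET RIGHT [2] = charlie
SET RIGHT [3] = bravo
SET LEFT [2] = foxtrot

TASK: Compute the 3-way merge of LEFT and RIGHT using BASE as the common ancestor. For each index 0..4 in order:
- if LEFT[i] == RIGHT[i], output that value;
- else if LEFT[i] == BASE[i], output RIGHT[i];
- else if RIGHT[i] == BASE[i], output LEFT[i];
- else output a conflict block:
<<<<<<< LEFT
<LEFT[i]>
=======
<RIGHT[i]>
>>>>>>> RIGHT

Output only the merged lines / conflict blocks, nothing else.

Final LEFT:  [charlie, golf, foxtrot, delta, alpha]
Final RIGHT: [echo, charlie, charlie, bravo, bravo]
i=0: L=charlie=BASE, R=echo -> take RIGHT -> echo
i=1: BASE=delta L=golf R=charlie all differ -> CONFLICT
i=2: L=foxtrot, R=charlie=BASE -> take LEFT -> foxtrot
i=3: L=delta=BASE, R=bravo -> take RIGHT -> bravo
i=4: L=alpha, R=bravo=BASE -> take LEFT -> alpha

Answer: echo
<<<<<<< LEFT
golf
=======
charlie
>>>>>>> RIGHT
foxtrot
bravo
alpha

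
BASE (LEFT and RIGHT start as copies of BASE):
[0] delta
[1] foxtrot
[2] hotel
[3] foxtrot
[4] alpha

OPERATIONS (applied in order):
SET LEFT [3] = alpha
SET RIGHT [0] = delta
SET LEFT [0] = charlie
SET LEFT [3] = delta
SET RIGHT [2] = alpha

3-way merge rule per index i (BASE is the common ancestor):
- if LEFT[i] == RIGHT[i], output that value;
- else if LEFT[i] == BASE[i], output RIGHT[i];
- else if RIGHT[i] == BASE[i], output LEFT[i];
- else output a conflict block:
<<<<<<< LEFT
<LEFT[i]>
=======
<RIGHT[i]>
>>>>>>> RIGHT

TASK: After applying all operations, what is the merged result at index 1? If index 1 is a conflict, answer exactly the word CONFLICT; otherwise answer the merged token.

Final LEFT:  [charlie, foxtrot, hotel, delta, alpha]
Final RIGHT: [delta, foxtrot, alpha, foxtrot, alpha]
i=0: L=charlie, R=delta=BASE -> take LEFT -> charlie
i=1: L=foxtrot R=foxtrot -> agree -> foxtrot
i=2: L=hotel=BASE, R=alpha -> take RIGHT -> alpha
i=3: L=delta, R=foxtrot=BASE -> take LEFT -> delta
i=4: L=alpha R=alpha -> agree -> alpha
Index 1 -> foxtrot

Answer: foxtrot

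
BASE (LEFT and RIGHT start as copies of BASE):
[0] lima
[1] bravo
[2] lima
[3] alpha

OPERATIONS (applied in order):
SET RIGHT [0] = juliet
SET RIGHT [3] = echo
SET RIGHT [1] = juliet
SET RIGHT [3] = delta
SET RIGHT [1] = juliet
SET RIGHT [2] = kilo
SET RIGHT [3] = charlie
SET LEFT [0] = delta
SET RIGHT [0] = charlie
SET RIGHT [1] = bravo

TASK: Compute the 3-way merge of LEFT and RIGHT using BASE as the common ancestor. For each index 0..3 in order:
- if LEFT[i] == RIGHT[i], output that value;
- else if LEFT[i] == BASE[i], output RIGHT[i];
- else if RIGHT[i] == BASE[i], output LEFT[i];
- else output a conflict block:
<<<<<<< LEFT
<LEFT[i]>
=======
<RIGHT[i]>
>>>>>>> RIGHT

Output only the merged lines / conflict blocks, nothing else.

Answer: <<<<<<< LEFT
delta
=======
charlie
>>>>>>> RIGHT
bravo
kilo
charlie

Derivation:
Final LEFT:  [delta, bravo, lima, alpha]
Final RIGHT: [charlie, bravo, kilo, charlie]
i=0: BASE=lima L=delta R=charlie all differ -> CONFLICT
i=1: L=bravo R=bravo -> agree -> bravo
i=2: L=lima=BASE, R=kilo -> take RIGHT -> kilo
i=3: L=alpha=BASE, R=charlie -> take RIGHT -> charlie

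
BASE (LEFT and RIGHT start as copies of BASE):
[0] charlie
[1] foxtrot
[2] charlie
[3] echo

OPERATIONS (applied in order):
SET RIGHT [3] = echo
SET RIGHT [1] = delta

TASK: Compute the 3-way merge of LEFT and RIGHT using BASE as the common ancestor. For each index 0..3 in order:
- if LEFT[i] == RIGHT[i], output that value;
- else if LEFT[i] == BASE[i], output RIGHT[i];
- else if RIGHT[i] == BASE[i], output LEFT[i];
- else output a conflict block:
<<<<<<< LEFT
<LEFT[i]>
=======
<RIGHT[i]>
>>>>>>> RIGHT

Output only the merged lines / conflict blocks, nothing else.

Final LEFT:  [charlie, foxtrot, charlie, echo]
Final RIGHT: [charlie, delta, charlie, echo]
i=0: L=charlie R=charlie -> agree -> charlie
i=1: L=foxtrot=BASE, R=delta -> take RIGHT -> delta
i=2: L=charlie R=charlie -> agree -> charlie
i=3: L=echo R=echo -> agree -> echo

Answer: charlie
delta
charlie
echo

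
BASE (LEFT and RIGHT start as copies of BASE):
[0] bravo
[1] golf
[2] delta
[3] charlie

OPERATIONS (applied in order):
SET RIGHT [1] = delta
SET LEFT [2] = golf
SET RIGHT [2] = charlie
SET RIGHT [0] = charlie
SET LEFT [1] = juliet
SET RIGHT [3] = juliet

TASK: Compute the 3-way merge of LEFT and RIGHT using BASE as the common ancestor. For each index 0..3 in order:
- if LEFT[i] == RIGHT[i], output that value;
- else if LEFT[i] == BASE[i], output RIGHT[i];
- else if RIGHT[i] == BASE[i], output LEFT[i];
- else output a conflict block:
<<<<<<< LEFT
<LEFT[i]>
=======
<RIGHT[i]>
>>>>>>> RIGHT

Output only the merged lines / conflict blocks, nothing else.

Final LEFT:  [bravo, juliet, golf, charlie]
Final RIGHT: [charlie, delta, charlie, juliet]
i=0: L=bravo=BASE, R=charlie -> take RIGHT -> charlie
i=1: BASE=golf L=juliet R=delta all differ -> CONFLICT
i=2: BASE=delta L=golf R=charlie all differ -> CONFLICT
i=3: L=charlie=BASE, R=juliet -> take RIGHT -> juliet

Answer: charlie
<<<<<<< LEFT
juliet
=======
delta
>>>>>>> RIGHT
<<<<<<< LEFT
golf
=======
charlie
>>>>>>> RIGHT
juliet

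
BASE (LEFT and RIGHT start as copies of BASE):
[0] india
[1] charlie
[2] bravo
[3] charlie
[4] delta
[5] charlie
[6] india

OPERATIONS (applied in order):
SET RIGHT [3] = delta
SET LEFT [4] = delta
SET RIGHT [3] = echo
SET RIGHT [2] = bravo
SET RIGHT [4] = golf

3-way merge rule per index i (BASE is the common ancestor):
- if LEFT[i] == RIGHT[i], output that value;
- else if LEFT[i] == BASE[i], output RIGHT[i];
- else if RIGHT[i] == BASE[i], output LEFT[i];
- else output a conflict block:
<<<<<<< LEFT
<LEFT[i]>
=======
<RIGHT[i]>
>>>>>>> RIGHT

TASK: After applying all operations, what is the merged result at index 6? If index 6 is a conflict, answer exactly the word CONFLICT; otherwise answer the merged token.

Answer: india

Derivation:
Final LEFT:  [india, charlie, bravo, charlie, delta, charlie, india]
Final RIGHT: [india, charlie, bravo, echo, golf, charlie, india]
i=0: L=india R=india -> agree -> india
i=1: L=charlie R=charlie -> agree -> charlie
i=2: L=bravo R=bravo -> agree -> bravo
i=3: L=charlie=BASE, R=echo -> take RIGHT -> echo
i=4: L=delta=BASE, R=golf -> take RIGHT -> golf
i=5: L=charlie R=charlie -> agree -> charlie
i=6: L=india R=india -> agree -> india
Index 6 -> india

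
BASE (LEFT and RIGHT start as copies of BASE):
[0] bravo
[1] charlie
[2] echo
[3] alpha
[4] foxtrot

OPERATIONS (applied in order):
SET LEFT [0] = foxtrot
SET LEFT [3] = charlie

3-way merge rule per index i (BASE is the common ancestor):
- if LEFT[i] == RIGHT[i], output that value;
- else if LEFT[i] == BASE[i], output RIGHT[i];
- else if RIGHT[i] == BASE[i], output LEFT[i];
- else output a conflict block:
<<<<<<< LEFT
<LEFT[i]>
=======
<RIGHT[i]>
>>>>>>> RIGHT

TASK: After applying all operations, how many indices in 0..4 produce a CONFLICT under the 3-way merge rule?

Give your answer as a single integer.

Final LEFT:  [foxtrot, charlie, echo, charlie, foxtrot]
Final RIGHT: [bravo, charlie, echo, alpha, foxtrot]
i=0: L=foxtrot, R=bravo=BASE -> take LEFT -> foxtrot
i=1: L=charlie R=charlie -> agree -> charlie
i=2: L=echo R=echo -> agree -> echo
i=3: L=charlie, R=alpha=BASE -> take LEFT -> charlie
i=4: L=foxtrot R=foxtrot -> agree -> foxtrot
Conflict count: 0

Answer: 0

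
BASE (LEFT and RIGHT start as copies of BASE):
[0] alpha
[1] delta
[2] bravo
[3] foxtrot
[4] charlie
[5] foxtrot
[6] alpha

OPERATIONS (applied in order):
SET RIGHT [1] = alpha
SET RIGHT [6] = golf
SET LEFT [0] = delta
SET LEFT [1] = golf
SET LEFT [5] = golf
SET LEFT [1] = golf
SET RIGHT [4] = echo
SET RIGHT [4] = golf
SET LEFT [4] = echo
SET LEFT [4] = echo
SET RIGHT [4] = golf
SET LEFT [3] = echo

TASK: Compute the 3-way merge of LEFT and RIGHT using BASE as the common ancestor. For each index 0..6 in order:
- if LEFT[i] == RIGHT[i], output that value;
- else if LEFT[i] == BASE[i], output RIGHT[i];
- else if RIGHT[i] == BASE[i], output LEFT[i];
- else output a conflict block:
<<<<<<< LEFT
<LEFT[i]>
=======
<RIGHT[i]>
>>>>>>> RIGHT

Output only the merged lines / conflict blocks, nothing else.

Answer: delta
<<<<<<< LEFT
golf
=======
alpha
>>>>>>> RIGHT
bravo
echo
<<<<<<< LEFT
echo
=======
golf
>>>>>>> RIGHT
golf
golf

Derivation:
Final LEFT:  [delta, golf, bravo, echo, echo, golf, alpha]
Final RIGHT: [alpha, alpha, bravo, foxtrot, golf, foxtrot, golf]
i=0: L=delta, R=alpha=BASE -> take LEFT -> delta
i=1: BASE=delta L=golf R=alpha all differ -> CONFLICT
i=2: L=bravo R=bravo -> agree -> bravo
i=3: L=echo, R=foxtrot=BASE -> take LEFT -> echo
i=4: BASE=charlie L=echo R=golf all differ -> CONFLICT
i=5: L=golf, R=foxtrot=BASE -> take LEFT -> golf
i=6: L=alpha=BASE, R=golf -> take RIGHT -> golf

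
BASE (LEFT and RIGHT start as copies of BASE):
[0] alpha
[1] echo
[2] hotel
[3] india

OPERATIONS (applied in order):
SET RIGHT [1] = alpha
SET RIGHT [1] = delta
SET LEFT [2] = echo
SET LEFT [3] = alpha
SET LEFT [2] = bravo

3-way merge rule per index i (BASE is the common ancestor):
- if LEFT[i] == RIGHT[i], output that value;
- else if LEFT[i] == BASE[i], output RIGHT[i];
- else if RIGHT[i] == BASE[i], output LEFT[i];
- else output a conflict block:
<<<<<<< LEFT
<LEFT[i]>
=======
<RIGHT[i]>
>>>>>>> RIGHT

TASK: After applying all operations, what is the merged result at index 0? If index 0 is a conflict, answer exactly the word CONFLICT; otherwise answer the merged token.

Answer: alpha

Derivation:
Final LEFT:  [alpha, echo, bravo, alpha]
Final RIGHT: [alpha, delta, hotel, india]
i=0: L=alpha R=alpha -> agree -> alpha
i=1: L=echo=BASE, R=delta -> take RIGHT -> delta
i=2: L=bravo, R=hotel=BASE -> take LEFT -> bravo
i=3: L=alpha, R=india=BASE -> take LEFT -> alpha
Index 0 -> alpha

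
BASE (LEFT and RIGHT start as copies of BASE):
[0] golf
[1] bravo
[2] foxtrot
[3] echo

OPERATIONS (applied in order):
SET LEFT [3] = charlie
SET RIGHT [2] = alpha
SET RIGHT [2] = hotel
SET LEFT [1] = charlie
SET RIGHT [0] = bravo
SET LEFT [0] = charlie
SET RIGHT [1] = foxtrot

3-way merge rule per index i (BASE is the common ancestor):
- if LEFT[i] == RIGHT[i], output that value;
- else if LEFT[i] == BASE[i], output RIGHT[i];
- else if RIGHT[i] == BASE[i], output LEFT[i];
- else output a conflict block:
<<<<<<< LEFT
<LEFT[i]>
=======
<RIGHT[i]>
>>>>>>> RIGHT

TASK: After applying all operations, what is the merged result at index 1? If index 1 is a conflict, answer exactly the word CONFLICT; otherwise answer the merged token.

Final LEFT:  [charlie, charlie, foxtrot, charlie]
Final RIGHT: [bravo, foxtrot, hotel, echo]
i=0: BASE=golf L=charlie R=bravo all differ -> CONFLICT
i=1: BASE=bravo L=charlie R=foxtrot all differ -> CONFLICT
i=2: L=foxtrot=BASE, R=hotel -> take RIGHT -> hotel
i=3: L=charlie, R=echo=BASE -> take LEFT -> charlie
Index 1 -> CONFLICT

Answer: CONFLICT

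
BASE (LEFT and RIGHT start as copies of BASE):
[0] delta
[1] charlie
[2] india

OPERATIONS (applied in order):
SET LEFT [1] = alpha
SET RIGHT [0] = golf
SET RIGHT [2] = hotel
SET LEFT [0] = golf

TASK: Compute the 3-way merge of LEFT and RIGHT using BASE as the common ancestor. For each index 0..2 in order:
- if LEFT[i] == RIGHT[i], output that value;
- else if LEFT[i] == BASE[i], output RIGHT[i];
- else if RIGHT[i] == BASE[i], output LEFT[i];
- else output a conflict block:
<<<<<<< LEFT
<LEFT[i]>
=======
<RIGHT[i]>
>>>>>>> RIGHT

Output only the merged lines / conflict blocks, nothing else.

Answer: golf
alpha
hotel

Derivation:
Final LEFT:  [golf, alpha, india]
Final RIGHT: [golf, charlie, hotel]
i=0: L=golf R=golf -> agree -> golf
i=1: L=alpha, R=charlie=BASE -> take LEFT -> alpha
i=2: L=india=BASE, R=hotel -> take RIGHT -> hotel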